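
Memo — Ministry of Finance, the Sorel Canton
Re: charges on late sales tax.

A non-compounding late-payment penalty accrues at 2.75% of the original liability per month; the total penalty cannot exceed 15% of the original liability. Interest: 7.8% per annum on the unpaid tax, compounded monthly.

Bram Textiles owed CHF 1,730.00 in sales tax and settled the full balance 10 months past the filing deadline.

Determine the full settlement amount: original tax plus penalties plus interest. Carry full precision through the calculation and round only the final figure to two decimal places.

CHF 2,105.30

Penalty (uncapped): 10 × 2.75% × CHF 1,730.00 = CHF 475.75; cap = 15% × CHF 1,730.00 = CHF 259.50 → penalty = CHF 259.50
Interest (7.8%/yr ÷ 12 = 0.65%/month): CHF 1,730.00 × ((1 + 0.0065)^10 − 1) = CHF 115.7968…
Total = CHF 1,730.00 + CHF 259.5000 + CHF 115.7968… = CHF 2,105.30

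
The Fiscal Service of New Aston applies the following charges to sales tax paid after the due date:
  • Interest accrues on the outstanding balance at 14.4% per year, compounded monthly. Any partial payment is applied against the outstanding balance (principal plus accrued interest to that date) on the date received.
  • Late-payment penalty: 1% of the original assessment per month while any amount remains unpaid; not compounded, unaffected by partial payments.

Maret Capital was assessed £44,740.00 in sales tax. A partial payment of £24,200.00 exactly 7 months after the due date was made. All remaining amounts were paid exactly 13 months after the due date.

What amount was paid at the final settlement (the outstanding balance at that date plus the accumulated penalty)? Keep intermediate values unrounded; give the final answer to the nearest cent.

Monthly rate = 14.4% ÷ 12 = 1.2%
Balance at month 7: £44,740.0000 × (1 + 0.012)^7 = £48,636.1923…
After £24,200.00 payment: £48,636.1923… − £24,200.00 = £24,436.1923…
Balance at month 13: £24,436.1923… × (1 + 0.012)^6 = £26,249.2325…
Penalty: 13 × 1% × £44,740.00 = £5,816.20
Final settlement = outstanding balance + penalty = £26,249.2325… + £5,816.20 = £32,065.43

£32,065.43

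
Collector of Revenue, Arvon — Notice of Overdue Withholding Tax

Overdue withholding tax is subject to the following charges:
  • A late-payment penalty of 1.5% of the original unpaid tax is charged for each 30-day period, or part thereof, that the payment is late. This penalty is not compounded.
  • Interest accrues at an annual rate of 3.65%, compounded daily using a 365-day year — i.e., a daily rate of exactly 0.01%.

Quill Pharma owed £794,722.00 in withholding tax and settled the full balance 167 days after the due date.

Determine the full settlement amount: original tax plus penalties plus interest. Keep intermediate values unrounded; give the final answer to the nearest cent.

Penalty periods: ⌈167/30⌉ = 6; penalty = 6 × 1.5% × £794,722.00 = £71,524.98
Interest: £794,722.00 × ((1 + 0.0001)^167 − 1) = £794,722.00 × 0.01683938… = £13,382.6222…
Total = £794,722.00 + £71,524.9800 + £13,382.6222… = £879,629.60

£879,629.60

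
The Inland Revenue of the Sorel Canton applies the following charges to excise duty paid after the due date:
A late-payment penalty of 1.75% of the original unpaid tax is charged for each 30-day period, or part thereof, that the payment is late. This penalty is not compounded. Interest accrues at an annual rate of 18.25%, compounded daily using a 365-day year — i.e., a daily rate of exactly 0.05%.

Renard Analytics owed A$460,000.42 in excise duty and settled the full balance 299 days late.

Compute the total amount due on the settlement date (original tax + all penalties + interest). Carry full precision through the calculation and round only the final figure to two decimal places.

Penalty periods: ⌈299/30⌉ = 10; penalty = 10 × 1.75% × A$460,000.42 = A$80,500.07…
Interest: A$460,000.42 × ((1 + 0.0005)^299 − 1) = A$460,000.42 × 0.16121008… = A$74,156.7065…
Total = A$460,000.42 + A$80,500.0735 + A$74,156.7065… = A$614,657.20

A$614,657.20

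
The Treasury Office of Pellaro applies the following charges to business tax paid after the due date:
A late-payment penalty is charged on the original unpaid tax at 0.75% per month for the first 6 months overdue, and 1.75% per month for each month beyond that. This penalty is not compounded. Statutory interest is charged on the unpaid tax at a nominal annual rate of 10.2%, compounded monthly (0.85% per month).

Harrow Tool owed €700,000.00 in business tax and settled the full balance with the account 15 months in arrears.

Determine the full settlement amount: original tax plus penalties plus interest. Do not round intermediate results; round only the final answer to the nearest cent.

Penalty, months 1–6: 6 × 0.75% × €700,000.00 = €31,500.00
Penalty, months 7–15: 9 × 1.75% × €700,000.00 = €110,250.00
Interest: €700,000.00 × ((1 + 0.0085)^15 − 1) = €700,000.00 × 0.1353729… = €94,761.0562…
Total = €700,000.00 + €141,750.0000 + €94,761.0562… = €936,511.06

€936,511.06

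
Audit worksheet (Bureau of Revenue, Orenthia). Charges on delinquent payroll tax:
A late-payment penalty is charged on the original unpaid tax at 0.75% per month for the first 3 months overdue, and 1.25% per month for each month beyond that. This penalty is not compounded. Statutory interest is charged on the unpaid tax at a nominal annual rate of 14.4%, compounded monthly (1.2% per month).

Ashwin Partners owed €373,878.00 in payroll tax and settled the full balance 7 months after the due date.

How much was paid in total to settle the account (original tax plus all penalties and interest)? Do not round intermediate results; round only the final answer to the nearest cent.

Penalty, months 1–3: 3 × 0.75% × €373,878.00 = €8,412.26…
Penalty, months 4–7: 4 × 1.25% × €373,878.00 = €18,693.90
Interest: €373,878.00 × ((1 + 0.012)^7 − 1) = €373,878.00 × 0.0870852… = €32,559.2445…
Total = €373,878.00 + €27,106.1550 + €32,559.2445… = €433,543.40

€433,543.40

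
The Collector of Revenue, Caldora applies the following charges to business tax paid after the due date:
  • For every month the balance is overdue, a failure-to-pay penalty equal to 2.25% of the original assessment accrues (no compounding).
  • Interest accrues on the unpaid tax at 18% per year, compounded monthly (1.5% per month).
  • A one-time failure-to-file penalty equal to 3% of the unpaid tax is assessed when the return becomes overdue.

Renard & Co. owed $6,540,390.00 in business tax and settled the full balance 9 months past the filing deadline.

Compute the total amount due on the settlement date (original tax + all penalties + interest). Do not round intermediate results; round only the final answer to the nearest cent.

Failure-to-file penalty: 3% × $6,540,390.00 = $196,211.70
Failure-to-pay penalty: 9 × 2.25% × $6,540,390.00 = $1,324,428.98…
Interest: $6,540,390.00 × ((1 + 0.015)^9 − 1) = $6,540,390.00 × 0.1433900… = $937,826.3612…
Total = $6,540,390.00 + $1,520,640.6750 + $937,826.3612… = $8,998,857.04

$8,998,857.04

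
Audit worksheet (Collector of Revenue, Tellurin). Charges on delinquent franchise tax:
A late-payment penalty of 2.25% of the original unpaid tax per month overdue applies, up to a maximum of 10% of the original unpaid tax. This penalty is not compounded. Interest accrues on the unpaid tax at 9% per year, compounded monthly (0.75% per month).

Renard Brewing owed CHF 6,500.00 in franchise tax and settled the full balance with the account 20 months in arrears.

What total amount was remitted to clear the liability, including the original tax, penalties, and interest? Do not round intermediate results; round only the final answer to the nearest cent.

Penalty (uncapped): 20 × 2.25% × CHF 6,500.00 = CHF 2,925.00; cap = 10% × CHF 6,500.00 = CHF 650.00 → penalty = CHF 650.00
Interest: CHF 6,500.00 × ((1 + 0.0075)^20 − 1) = CHF 6,500.00 × 0.1611841… = CHF 1,047.6969…
Total = CHF 6,500.00 + CHF 650.0000 + CHF 1,047.6969… = CHF 8,197.70

CHF 8,197.70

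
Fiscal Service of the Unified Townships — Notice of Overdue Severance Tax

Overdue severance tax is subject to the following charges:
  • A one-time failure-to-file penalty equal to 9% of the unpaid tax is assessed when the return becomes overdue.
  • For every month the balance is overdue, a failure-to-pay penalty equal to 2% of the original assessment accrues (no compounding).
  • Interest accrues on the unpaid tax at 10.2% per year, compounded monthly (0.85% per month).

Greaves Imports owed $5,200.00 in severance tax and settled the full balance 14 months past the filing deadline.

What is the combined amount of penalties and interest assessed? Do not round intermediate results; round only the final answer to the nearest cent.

$2,578.18

Failure-to-file penalty: 9% × $5,200.00 = $468.00
Failure-to-pay penalty: 14 × 2% × $5,200.00 = $1,456.00
Interest: $5,200.00 × ((1 + 0.0085)^14 − 1) = $5,200.00 × 0.1258036… = $654.1788…
Penalties + interest = $1,924.0000 + $654.1788… = $2,578.18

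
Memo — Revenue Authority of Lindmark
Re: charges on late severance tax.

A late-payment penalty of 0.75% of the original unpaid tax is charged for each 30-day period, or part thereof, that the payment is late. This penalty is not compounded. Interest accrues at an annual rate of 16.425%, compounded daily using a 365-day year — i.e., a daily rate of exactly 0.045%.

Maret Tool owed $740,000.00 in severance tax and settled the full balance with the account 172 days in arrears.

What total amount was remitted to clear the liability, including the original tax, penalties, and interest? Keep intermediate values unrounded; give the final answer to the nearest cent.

Penalty periods: ⌈172/30⌉ = 6; penalty = 6 × 0.75% × $740,000.00 = $33,300.00
Interest: $740,000.00 × ((1 + 0.00045)^172 − 1) = $740,000.00 × 0.08045537… = $59,536.9731…
Total = $740,000.00 + $33,300.0000 + $59,536.9731… = $832,836.97

$832,836.97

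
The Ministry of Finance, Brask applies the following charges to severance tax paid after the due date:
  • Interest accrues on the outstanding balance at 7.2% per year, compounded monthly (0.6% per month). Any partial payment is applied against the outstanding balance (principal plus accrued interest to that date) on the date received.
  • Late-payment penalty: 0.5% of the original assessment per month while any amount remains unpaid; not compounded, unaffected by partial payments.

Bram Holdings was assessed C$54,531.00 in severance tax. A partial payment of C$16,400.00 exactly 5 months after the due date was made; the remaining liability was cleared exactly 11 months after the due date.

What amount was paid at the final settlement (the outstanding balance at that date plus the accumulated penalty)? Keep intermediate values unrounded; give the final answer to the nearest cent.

C$44,239.86

Balance at month 5: C$54,531.0000 × (1 + 0.006)^5 = C$56,186.6793…
After C$16,400.00 payment: C$56,186.6793… − C$16,400.00 = C$39,786.6793…
Balance at month 11: C$39,786.6793… × (1 + 0.006)^6 = C$41,240.6572…
Penalty: 11 × 0.5% × C$54,531.00 = C$2,999.21…
Final settlement = outstanding balance + penalty = C$41,240.6572… + C$2,999.21… = C$44,239.86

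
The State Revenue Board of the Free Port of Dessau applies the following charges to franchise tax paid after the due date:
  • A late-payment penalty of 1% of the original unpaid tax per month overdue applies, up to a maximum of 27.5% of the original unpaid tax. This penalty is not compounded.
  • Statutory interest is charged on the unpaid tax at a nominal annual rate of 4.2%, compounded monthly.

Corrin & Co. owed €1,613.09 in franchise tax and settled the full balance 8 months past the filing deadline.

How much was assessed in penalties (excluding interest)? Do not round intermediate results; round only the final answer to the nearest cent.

Penalty: 8 × 1% × €1,613.09 = €129.05… (below the 27.5% cap of €443.60…)

€129.05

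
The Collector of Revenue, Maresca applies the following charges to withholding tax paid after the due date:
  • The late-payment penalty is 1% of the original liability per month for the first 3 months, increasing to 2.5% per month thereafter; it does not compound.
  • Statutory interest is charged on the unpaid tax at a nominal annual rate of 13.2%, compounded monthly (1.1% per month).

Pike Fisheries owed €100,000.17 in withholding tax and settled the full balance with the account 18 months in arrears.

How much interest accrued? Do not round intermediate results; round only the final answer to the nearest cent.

Interest: €100,000.17 × ((1 + 0.011)^18 − 1) = €100,000.17 × 0.2176453… = €21,764.5681…

€21,764.57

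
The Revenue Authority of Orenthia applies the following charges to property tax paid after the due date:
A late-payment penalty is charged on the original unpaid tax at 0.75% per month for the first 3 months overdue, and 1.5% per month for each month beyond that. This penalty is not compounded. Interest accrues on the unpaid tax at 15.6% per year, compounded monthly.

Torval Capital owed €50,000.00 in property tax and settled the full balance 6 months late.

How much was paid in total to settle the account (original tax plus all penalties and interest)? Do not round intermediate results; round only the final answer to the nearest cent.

Penalty, months 1–3: 3 × 0.75% × €50,000.00 = €1,125.00
Penalty, months 4–6: 3 × 1.5% × €50,000.00 = €2,250.00
Interest (15.6%/yr ÷ 12 = 1.3%/month): €50,000.00 × ((1 + 0.013)^6 − 1) = €4,028.9685…
Total = €50,000.00 + €3,375.0000 + €4,028.9685… = €57,403.97

€57,403.97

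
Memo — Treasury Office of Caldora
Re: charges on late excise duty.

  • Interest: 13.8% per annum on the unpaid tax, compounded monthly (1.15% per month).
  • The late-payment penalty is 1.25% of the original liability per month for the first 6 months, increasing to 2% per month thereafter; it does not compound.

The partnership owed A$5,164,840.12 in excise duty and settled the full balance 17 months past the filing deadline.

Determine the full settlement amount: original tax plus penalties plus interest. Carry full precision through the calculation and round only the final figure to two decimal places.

A$7,796,652.04

Penalty, months 1–6: 6 × 1.25% × A$5,164,840.12 = A$387,363.01…
Penalty, months 7–17: 11 × 2% × A$5,164,840.12 = A$1,136,264.83…
Interest: A$5,164,840.12 × ((1 + 0.0115)^17 − 1) = A$5,164,840.12 × 0.2145631… = A$1,108,184.0820…
Total = A$5,164,840.12 + A$1,523,627.8354 + A$1,108,184.0820… = A$7,796,652.04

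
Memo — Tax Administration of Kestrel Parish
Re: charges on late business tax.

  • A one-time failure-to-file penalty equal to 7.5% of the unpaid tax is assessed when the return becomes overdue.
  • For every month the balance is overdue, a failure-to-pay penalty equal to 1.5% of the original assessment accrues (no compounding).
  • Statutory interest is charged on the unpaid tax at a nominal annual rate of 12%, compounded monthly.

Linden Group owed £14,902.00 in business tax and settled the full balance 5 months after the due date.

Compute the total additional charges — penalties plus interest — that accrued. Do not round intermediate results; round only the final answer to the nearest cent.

Failure-to-file penalty: 7.5% × £14,902.00 = £1,117.65
Failure-to-pay penalty: 5 × 1.5% × £14,902.00 = £1,117.65
Interest (12%/yr ÷ 12 = 1%/month): £14,902.00 × ((1 + 0.01)^5 − 1) = £760.1518…
Penalties + interest = £2,235.3000 + £760.1518… = £2,995.45

£2,995.45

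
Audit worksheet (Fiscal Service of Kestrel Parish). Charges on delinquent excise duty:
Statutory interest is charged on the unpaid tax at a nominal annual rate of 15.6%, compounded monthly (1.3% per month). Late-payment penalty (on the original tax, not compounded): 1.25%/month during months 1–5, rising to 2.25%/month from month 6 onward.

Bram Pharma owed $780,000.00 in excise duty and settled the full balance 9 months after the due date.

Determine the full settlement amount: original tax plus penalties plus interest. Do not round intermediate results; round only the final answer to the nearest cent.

Penalty, months 1–5: 5 × 1.25% × $780,000.00 = $48,750.00
Penalty, months 6–9: 4 × 2.25% × $780,000.00 = $70,200.00
Interest: $780,000.00 × ((1 + 0.013)^9 − 1) = $780,000.00 × 0.1232722… = $96,152.3112…
Total = $780,000.00 + $118,950.0000 + $96,152.3112… = $995,102.31

$995,102.31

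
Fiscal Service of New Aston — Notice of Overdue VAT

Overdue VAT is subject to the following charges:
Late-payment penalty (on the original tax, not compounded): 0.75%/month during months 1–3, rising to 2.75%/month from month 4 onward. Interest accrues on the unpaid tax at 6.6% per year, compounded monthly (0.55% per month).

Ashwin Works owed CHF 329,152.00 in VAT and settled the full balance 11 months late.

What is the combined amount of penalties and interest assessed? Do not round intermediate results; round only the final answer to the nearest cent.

Penalty, months 1–3: 3 × 0.75% × CHF 329,152.00 = CHF 7,405.92
Penalty, months 4–11: 8 × 2.75% × CHF 329,152.00 = CHF 72,413.44
Interest: CHF 329,152.00 × ((1 + 0.0055)^11 − 1) = CHF 329,152.00 × 0.0621915… = CHF 20,470.4586…
Penalties + interest = CHF 79,819.3600 + CHF 20,470.4586… = CHF 100,289.82

CHF 100,289.82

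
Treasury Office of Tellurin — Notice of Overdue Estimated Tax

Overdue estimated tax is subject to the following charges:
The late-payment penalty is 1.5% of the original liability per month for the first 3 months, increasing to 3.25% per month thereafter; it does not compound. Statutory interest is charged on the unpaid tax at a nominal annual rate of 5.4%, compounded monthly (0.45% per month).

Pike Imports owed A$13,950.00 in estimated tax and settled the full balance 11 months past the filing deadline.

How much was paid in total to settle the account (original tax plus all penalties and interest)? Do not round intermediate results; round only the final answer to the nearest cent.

A$18,911.02

Penalty, months 1–3: 3 × 1.5% × A$13,950.00 = A$627.75
Penalty, months 4–11: 8 × 3.25% × A$13,950.00 = A$3,627.00
Interest: A$13,950.00 × ((1 + 0.0045)^11 − 1) = A$13,950.00 × 0.0506289… = A$706.2735…
Total = A$13,950.00 + A$4,254.7500 + A$706.2735… = A$18,911.02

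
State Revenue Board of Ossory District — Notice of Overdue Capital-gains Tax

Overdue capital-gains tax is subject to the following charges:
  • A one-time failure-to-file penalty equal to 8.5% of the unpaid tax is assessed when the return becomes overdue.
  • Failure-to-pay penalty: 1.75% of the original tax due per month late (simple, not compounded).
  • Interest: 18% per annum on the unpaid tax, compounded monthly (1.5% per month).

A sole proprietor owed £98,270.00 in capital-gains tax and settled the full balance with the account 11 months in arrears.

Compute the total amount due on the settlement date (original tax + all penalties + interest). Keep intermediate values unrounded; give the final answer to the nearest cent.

£143,026.97

Failure-to-file penalty: 8.5% × £98,270.00 = £8,352.95
Failure-to-pay penalty: 11 × 1.75% × £98,270.00 = £18,916.98…
Interest: £98,270.00 × ((1 + 0.015)^11 − 1) = £98,270.00 × 0.1779489… = £17,487.0421…
Total = £98,270.00 + £27,269.9250 + £17,487.0421… = £143,026.97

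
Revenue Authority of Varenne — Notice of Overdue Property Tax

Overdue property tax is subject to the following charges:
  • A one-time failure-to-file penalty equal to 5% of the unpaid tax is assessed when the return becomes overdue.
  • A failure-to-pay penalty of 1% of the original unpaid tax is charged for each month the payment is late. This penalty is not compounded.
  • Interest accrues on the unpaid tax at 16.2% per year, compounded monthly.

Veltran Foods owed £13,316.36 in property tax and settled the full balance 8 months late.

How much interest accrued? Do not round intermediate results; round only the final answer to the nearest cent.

Interest (16.2%/yr ÷ 12 = 1.35%/month): £13,316.36 × ((1 + 0.0135)^8 − 1) = £1,507.9863…

£1,507.99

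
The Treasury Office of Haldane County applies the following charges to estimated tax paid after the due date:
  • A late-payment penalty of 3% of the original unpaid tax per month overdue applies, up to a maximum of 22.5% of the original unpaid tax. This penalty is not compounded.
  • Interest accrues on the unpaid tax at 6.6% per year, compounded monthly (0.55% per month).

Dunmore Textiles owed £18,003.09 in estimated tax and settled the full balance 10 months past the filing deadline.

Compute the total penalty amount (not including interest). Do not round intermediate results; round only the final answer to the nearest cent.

£4,050.70

Penalty (uncapped): 10 × 3% × £18,003.09 = £5,400.93…; cap = 22.5% × £18,003.09 = £4,050.70… → penalty = £4,050.70…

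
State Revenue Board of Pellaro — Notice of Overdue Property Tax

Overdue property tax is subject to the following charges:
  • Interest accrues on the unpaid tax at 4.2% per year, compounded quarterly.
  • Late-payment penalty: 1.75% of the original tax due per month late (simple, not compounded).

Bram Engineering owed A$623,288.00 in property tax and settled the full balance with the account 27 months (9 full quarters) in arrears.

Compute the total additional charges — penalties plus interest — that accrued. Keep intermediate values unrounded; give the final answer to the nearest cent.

A$355,939.70

Late-payment penalty: 27 × 1.75% × A$623,288.00 = A$294,503.58
Interest (4.2%/yr ÷ 4 = 1.05%/quarter): A$623,288.00 × ((1 + 0.0105)^9 − 1) = A$61,436.1196…
Penalties + interest = A$294,503.5800 + A$61,436.1196… = A$355,939.70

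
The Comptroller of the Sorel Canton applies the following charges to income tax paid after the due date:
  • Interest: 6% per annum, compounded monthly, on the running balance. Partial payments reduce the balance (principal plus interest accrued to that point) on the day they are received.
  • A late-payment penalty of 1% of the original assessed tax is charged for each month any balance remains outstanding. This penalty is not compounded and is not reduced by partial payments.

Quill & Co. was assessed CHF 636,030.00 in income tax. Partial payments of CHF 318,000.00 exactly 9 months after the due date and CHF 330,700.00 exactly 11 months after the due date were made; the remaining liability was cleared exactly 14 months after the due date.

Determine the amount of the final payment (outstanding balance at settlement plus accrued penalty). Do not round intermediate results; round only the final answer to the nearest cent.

Monthly rate = 6% ÷ 12 = 0.5%
Balance at month 9: CHF 636,030.0000 × (1 + 0.005)^9 = CHF 665,230.5057…
After CHF 318,000.00 payment: CHF 665,230.5057… − CHF 318,000.00 = CHF 347,230.5057…
Balance at month 11: CHF 347,230.5057… × (1 + 0.005)^2 = CHF 350,711.4915…
After CHF 330,700.00 payment: CHF 350,711.4915… − CHF 330,700.00 = CHF 20,011.4915…
Balance at month 14: CHF 20,011.4915… × (1 + 0.005)^3 = CHF 20,313.1672…
Penalty: 14 × 1% × CHF 636,030.00 = CHF 89,044.20
Final settlement = outstanding balance + penalty = CHF 20,313.1672… + CHF 89,044.20 = CHF 109,357.37

CHF 109,357.37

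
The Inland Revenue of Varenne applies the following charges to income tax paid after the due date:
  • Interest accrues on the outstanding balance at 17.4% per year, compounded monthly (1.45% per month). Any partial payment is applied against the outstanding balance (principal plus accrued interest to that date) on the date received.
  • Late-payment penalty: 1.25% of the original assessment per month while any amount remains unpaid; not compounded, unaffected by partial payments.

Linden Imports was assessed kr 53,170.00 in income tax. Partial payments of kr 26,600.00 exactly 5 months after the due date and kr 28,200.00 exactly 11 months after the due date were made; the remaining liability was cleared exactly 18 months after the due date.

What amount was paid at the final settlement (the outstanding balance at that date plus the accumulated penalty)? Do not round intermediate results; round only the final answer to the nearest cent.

kr 17,596.52

Balance at month 5: kr 53,170.0000 × (1 + 0.0145)^5 = kr 57,138.2477…
After kr 26,600.00 payment: kr 57,138.2477… − kr 26,600.00 = kr 30,538.2477…
Balance at month 11: kr 30,538.2477… × (1 + 0.0145)^6 = kr 33,293.2676…
After kr 28,200.00 payment: kr 33,293.2676… − kr 28,200.00 = kr 5,093.2676…
Balance at month 18: kr 5,093.2676… × (1 + 0.0145)^7 = kr 5,633.2737…
Penalty: 18 × 1.25% × kr 53,170.00 = kr 11,963.25
Final settlement = outstanding balance + penalty = kr 5,633.2737… + kr 11,963.25 = kr 17,596.52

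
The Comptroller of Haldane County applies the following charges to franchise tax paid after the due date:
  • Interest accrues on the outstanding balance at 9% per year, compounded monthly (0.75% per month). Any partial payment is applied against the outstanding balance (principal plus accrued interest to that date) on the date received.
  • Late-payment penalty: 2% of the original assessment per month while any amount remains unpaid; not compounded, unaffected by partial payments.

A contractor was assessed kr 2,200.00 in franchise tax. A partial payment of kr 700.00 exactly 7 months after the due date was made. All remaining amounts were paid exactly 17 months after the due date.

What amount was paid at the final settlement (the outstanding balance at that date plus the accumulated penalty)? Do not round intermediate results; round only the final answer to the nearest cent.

Balance at month 7: kr 2,200.0000 × (1 + 0.0075)^7 = kr 2,318.1315…
After kr 700.00 payment: kr 2,318.1315… − kr 700.00 = kr 1,618.1315…
Balance at month 17: kr 1,618.1315… × (1 + 0.0075)^10 = kr 1,743.6702…
Penalty: 17 × 2% × kr 2,200.00 = kr 748.00
Final settlement = outstanding balance + penalty = kr 1,743.6702… + kr 748.00 = kr 2,491.67

kr 2,491.67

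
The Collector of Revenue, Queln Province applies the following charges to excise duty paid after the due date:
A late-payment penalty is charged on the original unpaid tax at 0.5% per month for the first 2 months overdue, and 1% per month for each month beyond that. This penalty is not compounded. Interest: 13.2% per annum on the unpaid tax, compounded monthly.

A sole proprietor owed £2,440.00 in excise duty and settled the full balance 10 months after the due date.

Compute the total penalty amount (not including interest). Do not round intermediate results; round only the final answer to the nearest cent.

£219.60

Penalty, months 1–2: 2 × 0.5% × £2,440.00 = £24.40
Penalty, months 3–10: 8 × 1% × £2,440.00 = £195.20
Total penalty = £24.40 + £195.20 = £219.60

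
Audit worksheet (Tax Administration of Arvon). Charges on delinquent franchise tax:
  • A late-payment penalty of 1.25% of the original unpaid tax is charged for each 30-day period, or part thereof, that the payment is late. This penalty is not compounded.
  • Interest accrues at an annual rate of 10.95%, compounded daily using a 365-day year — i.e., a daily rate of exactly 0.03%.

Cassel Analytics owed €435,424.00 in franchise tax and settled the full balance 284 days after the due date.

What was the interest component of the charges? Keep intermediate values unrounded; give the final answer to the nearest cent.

€38,718.30

Interest: €435,424.00 × ((1 + 0.0003)^284 − 1) = €435,424.00 × 0.08892092… = €38,718.3019…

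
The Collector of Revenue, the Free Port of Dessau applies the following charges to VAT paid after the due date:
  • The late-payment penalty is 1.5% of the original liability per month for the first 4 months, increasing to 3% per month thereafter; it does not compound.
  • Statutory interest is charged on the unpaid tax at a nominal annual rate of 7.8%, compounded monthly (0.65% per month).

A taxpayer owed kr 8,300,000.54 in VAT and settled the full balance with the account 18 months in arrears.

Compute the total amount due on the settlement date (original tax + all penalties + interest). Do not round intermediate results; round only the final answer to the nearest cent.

kr 13,310,660.30

Penalty, months 1–4: 4 × 1.5% × kr 8,300,000.54 = kr 498,000.03…
Penalty, months 5–18: 14 × 3% × kr 8,300,000.54 = kr 3,486,000.23…
Interest: kr 8,300,000.54 × ((1 + 0.0065)^18 − 1) = kr 8,300,000.54 × 0.1236939… = kr 1,026,659.4959…
Total = kr 8,300,000.54 + kr 3,984,000.2592 + kr 1,026,659.4959… = kr 13,310,660.30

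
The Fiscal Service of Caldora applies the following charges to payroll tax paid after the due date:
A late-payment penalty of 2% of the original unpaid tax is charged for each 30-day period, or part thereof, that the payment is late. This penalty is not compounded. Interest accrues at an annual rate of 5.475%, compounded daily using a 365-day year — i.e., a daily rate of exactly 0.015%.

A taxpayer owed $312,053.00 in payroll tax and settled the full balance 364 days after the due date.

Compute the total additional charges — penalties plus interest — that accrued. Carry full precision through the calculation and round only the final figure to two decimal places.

$98,644.25

Penalty periods: ⌈364/30⌉ = 13; penalty = 13 × 2% × $312,053.00 = $81,133.78
Interest: $312,053.00 × ((1 + 0.00015)^364 − 1) = $312,053.00 × 0.05611376… = $17,510.4667…
Penalties + interest = $81,133.7800 + $17,510.4667… = $98,644.25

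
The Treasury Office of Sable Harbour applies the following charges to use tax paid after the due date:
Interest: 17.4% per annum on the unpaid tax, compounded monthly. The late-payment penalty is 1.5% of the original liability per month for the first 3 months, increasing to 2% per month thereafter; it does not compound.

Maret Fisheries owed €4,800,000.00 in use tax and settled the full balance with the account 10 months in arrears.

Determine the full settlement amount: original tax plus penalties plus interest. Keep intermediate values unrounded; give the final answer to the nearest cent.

€6,431,215.35

Penalty, months 1–3: 3 × 1.5% × €4,800,000.00 = €216,000.00
Penalty, months 4–10: 7 × 2% × €4,800,000.00 = €672,000.00
Interest (17.4%/yr ÷ 12 = 1.45%/month): €4,800,000.00 × ((1 + 0.0145)^10 − 1) = €743,215.3515…
Total = €4,800,000.00 + €888,000.0000 + €743,215.3515… = €6,431,215.35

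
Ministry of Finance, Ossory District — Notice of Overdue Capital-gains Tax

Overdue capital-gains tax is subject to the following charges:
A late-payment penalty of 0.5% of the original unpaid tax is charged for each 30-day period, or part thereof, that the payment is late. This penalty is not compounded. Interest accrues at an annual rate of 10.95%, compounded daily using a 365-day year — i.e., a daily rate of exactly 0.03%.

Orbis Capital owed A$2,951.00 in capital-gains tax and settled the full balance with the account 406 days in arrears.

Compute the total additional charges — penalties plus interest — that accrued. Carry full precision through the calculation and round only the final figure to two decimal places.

Penalty periods: ⌈406/30⌉ = 14; penalty = 14 × 0.5% × A$2,951.00 = A$206.57
Interest: A$2,951.00 × ((1 + 0.0003)^406 − 1) = A$2,951.00 × 0.12950754… = A$382.1768…
Penalties + interest = A$206.5700 + A$382.1768… = A$588.75

A$588.75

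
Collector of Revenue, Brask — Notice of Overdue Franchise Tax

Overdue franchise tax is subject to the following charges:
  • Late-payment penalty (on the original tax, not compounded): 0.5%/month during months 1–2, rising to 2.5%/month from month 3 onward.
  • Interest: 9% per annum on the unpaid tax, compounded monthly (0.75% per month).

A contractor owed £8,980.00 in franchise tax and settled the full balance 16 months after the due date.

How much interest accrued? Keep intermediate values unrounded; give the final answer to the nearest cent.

£1,140.39

Interest: £8,980.00 × ((1 + 0.0075)^16 − 1) = £8,980.00 × 0.1269921… = £1,140.3892…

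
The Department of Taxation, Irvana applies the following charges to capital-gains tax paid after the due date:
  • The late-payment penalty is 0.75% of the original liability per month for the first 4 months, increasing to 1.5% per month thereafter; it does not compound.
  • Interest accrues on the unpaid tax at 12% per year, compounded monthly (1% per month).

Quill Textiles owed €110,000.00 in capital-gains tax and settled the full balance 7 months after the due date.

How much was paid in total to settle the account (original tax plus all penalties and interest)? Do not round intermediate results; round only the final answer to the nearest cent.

€126,184.89

Penalty, months 1–4: 4 × 0.75% × €110,000.00 = €3,300.00
Penalty, months 5–7: 3 × 1.5% × €110,000.00 = €4,950.00
Interest: €110,000.00 × ((1 + 0.01)^7 − 1) = €110,000.00 × 0.0721354… = €7,934.8887…
Total = €110,000.00 + €8,250.0000 + €7,934.8887… = €126,184.89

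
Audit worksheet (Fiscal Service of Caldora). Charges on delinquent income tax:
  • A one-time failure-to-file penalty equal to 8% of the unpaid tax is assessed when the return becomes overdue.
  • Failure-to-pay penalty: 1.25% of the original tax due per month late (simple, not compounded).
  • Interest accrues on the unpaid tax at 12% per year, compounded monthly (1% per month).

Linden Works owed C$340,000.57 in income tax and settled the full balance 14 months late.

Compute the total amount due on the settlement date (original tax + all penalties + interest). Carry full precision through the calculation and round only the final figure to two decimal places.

C$477,522.03

Failure-to-file penalty: 8% × C$340,000.57 = C$27,200.05…
Failure-to-pay penalty: 14 × 1.25% × C$340,000.57 = C$59,500.10…
Interest: C$340,000.57 × ((1 + 0.01)^14 − 1) = C$340,000.57 × 0.1494742… = C$50,821.3177…
Total = C$340,000.57 + C$86,700.1454… + C$50,821.3177… = C$477,522.03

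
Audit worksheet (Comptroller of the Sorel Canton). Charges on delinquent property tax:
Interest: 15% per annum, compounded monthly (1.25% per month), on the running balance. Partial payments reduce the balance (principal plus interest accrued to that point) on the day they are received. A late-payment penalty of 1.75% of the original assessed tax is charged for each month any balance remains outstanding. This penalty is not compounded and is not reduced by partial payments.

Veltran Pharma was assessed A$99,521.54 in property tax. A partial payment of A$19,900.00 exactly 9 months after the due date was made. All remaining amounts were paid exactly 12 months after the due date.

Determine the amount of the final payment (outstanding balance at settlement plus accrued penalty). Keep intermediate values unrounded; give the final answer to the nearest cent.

A$115,763.98

Balance at month 9: A$99,521.5400 × (1 + 0.0125)^9 = A$111,294.1597…
After A$19,900.00 payment: A$111,294.1597… − A$19,900.00 = A$91,394.1597…
Balance at month 12: A$91,394.1597… × (1 + 0.0125)^3 = A$94,864.4602…
Penalty: 12 × 1.75% × A$99,521.54 = A$20,899.52…
Final settlement = outstanding balance + penalty = A$94,864.4602… + A$20,899.52… = A$115,763.98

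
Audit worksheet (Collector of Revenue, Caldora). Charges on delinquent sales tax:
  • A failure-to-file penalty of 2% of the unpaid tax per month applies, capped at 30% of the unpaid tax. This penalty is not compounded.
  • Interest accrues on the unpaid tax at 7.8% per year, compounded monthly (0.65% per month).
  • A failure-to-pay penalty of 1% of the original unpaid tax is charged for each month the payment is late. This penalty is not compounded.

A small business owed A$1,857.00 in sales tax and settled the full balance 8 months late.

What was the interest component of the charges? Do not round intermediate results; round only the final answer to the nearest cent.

Interest: A$1,857.00 × ((1 + 0.0065)^8 − 1) = A$1,857.00 × 0.0531985… = A$98.7896…

A$98.79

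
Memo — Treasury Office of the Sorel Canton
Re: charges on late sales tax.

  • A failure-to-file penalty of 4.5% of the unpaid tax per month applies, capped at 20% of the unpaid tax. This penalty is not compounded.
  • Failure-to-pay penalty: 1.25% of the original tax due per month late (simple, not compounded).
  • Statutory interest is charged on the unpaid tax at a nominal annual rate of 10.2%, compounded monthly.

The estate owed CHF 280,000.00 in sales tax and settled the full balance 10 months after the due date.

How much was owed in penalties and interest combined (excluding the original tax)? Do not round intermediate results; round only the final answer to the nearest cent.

CHF 115,731.29

Failure-to-file: 10 × 4.5% × CHF 280,000.00 = CHF 126,000.00, capped at 20% × CHF 280,000.00 = CHF 56,000.00
Failure-to-pay penalty = 1.25% × CHF 280,000.00 × 10 mo = CHF 35,000.00
Interest (10.2%/yr ÷ 12 = 0.85%/month): CHF 280,000.00 × ((1 + 0.0085)^10 − 1) = CHF 24,731.2947…
Penalties + interest = CHF 91,000.0000 + CHF 24,731.2947… = CHF 115,731.29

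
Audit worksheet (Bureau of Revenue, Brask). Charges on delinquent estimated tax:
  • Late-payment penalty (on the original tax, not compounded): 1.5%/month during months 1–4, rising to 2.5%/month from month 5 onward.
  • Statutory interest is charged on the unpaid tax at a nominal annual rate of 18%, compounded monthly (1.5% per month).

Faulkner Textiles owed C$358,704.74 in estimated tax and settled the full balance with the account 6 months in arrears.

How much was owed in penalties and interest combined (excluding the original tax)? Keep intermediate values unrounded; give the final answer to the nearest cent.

Penalty, months 1–4: 4 × 1.5% × C$358,704.74 = C$21,522.28…
Penalty, months 5–6: 2 × 2.5% × C$358,704.74 = C$17,935.24…
Interest: C$358,704.74 × ((1 + 0.015)^6 − 1) = C$358,704.74 × 0.0934433… = C$33,518.5417…
Penalties + interest = C$39,457.5214 + C$33,518.5417… = C$72,976.06

C$72,976.06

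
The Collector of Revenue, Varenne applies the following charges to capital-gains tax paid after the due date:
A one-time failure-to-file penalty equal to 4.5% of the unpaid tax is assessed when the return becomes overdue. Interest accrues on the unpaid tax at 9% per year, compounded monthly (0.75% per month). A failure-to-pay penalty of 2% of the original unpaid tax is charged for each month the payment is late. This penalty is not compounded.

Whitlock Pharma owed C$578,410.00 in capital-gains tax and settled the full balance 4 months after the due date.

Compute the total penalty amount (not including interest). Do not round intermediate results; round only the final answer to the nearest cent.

Failure-to-file penalty: 4.5% × C$578,410.00 = C$26,028.45
Failure-to-pay penalty: 4 × 2% × C$578,410.00 = C$46,272.80
Total penalty = C$26,028.45 + C$46,272.80 = C$72,301.25

C$72,301.25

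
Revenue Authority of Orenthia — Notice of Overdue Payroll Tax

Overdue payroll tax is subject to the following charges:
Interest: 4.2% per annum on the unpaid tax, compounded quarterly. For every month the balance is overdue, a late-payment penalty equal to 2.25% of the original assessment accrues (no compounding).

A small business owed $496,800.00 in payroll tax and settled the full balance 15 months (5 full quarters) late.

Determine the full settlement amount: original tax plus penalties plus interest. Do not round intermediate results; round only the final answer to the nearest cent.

Late-payment penalty: 15 × 2.25% × $496,800.00 = $167,670.00
Interest (4.2%/yr ÷ 4 = 1.05%/quarter): $496,800.00 × ((1 + 0.0105)^5 − 1) = $26,635.5033…
Total = $496,800.00 + $167,670.0000 + $26,635.5033… = $691,105.50

$691,105.50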